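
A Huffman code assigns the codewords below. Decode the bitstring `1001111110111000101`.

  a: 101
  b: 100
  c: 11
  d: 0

bcccdcbda

Read left to right; each codeword is recognised as soon as it completes (prefix code):
  100→b | 11→c | 11→c | 11→c | 0→d | 11→c | 100→b | 0→d | 101→a
Decoded message: bcccdcbda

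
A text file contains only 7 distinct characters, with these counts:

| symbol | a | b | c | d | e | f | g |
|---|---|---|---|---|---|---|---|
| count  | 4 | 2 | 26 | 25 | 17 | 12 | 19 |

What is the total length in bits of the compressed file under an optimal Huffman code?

Build the Huffman tree bottom-up:
combine b(2), a(4) → 6
combine 6, f(12) → 18
combine e(17), 18 → 35
combine g(19), d(25) → 44
combine c(26), 35 → 61
combine 44, 61 → 105
Each symbol's bit-cost is frequency × depth; summing gives 269 bits (equivalently 6 + 18 + 35 + 44 + 61 + 105).

269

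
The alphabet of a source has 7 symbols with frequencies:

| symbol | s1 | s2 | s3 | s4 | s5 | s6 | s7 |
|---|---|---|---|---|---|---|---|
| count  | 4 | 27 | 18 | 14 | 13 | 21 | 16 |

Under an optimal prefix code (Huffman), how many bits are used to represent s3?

3

Huffman merges, smallest pair first:
combine s1(4), s5(13) → 17
combine s4(14), s7(16) → 30
combine 17, s3(18) → 35
combine s6(21), s2(27) → 48
combine 30, 35 → 65
combine 48, 65 → 113
s3 sits 3 levels below the root, so its codeword is 3 bits.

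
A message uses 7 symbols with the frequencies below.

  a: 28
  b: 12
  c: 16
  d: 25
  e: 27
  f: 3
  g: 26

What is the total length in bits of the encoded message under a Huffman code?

Build the Huffman tree bottom-up:
combine f(3), b(12) → 15
combine 15, c(16) → 31
combine d(25), g(26) → 51
combine e(27), a(28) → 55
combine 31, 51 → 82
combine 55, 82 → 137
Total encoded bits = sum of merged weights = 15 + 31 + 51 + 55 + 82 + 137 = 371.

371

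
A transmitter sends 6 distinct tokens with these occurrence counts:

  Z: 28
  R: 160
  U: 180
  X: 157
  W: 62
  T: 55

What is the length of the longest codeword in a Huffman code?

4

Merge the two lowest-weight nodes at each step:
Z(28) + T(55) → 83
W(62) + 83 → 145
145 + X(157) → 302
R(160) + U(180) → 340
302 + 340 → 642
The rarest symbols sit at the bottom; the longest codeword is 4 bits.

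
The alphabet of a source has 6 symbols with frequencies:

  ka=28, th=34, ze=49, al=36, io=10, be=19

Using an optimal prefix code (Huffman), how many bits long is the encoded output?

Build the Huffman tree bottom-up:
merge io(10) and be(19): 29
merge ka(28) and 29: 57
merge th(34) and al(36): 70
merge ze(49) and 57: 106
merge 70 and 106: 176
The encoded length is the sum of every internal node's weight: 29 + 57 + 70 + 106 + 176 = 438 bits.

438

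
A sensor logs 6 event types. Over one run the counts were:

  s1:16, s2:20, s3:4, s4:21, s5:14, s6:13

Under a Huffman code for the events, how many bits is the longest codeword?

3

Merge the two lowest-weight nodes at each step:
s3(4) + s6(13) → 17
s5(14) + s1(16) → 30
17 + s2(20) → 37
s4(21) + 30 → 51
37 + 51 → 88
Maximum depth reached is 3.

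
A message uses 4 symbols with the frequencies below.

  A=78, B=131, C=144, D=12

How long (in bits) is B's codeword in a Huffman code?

Build the tree from the bottom:
combine D(12), A(78) → 90
combine 90, B(131) → 221
combine C(144), 221 → 365
B's leaf is at depth 2, giving a 2-bit codeword.

2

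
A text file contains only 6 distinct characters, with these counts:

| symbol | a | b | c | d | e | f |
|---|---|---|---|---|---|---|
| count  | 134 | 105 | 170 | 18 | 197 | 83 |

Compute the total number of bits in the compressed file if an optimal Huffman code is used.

1721

Greedily combine the two least-frequent nodes:
combine d(18), f(83) → 101
combine 101, b(105) → 206
combine a(134), c(170) → 304
combine e(197), 206 → 403
combine 304, 403 → 707
Each symbol's bit-cost is frequency × depth; summing gives 1721 bits (equivalently 101 + 206 + 304 + 403 + 707).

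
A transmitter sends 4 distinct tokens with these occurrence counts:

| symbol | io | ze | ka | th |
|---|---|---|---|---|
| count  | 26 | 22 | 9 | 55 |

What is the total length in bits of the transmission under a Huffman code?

Greedily combine the two least-frequent nodes:
ka(9) + ze(22) → 31
io(26) + 31 → 57
th(55) + 57 → 112
The encoded length is the sum of every internal node's weight: 31 + 57 + 112 = 200 bits.

200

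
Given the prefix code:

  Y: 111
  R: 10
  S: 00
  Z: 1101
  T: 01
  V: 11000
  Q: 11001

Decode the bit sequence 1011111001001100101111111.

RYQSQTYY

Read left to right; each codeword is recognised as soon as it completes (prefix code):
  10→R | 111→Y | 11001→Q | 00→S | 11001→Q | 01→T | 111→Y | 111→Y
Decoded message: RYQSQTYY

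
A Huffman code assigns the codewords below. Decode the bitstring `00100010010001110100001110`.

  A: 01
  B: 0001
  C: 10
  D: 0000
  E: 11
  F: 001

FBFBEADEC

Read left to right; each codeword is recognised as soon as it completes (prefix code):
  001→F | 0001→B | 001→F | 0001→B | 11→E | 01→A | 0000→D | 11→E | 10→C
Decoded message: FBFBEADEC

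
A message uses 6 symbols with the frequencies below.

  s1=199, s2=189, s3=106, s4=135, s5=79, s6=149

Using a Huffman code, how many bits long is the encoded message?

Merge the two smallest weights repeatedly:
combine s5(79), s3(106) → 185
combine s4(135), s6(149) → 284
combine 185, s2(189) → 374
combine s1(199), 284 → 483
combine 374, 483 → 857
Each symbol's bit-cost is frequency × depth; summing gives 2183 bits (equivalently 185 + 284 + 374 + 483 + 857).

2183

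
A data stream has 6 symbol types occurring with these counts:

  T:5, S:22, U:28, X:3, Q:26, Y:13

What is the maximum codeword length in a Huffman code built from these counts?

4

Merge the two lowest-weight nodes at each step:
combine X(3), T(5) → 8
combine 8, Y(13) → 21
combine 21, S(22) → 43
combine Q(26), U(28) → 54
combine 43, 54 → 97
The rarest symbols sit at the bottom; the longest codeword is 4 bits.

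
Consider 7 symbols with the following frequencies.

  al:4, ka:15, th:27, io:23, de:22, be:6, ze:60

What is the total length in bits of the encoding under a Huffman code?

Merge the two smallest weights repeatedly:
combine al(4), be(6) → 10
combine 10, ka(15) → 25
combine de(22), io(23) → 45
combine 25, th(27) → 52
combine 45, 52 → 97
combine ze(60), 97 → 157
Total encoded bits = sum of merged weights = 10 + 25 + 45 + 52 + 97 + 157 = 386.

386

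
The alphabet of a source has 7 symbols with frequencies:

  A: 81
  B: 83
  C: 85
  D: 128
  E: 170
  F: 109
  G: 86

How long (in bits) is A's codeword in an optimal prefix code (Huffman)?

3

Repeatedly merge the two smallest:
combine A(81), B(83) → 164
combine C(85), G(86) → 171
combine F(109), D(128) → 237
combine 164, E(170) → 334
combine 171, 237 → 408
combine 334, 408 → 742
A sits 3 levels below the root, so its codeword is 3 bits.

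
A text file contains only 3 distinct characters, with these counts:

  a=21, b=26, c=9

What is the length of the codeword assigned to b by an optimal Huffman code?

1

Huffman merges, smallest pair first:
combine c(9), a(21) → 30
combine b(26), 30 → 56
b is a child of the root — depth 1, so its codeword is a single bit.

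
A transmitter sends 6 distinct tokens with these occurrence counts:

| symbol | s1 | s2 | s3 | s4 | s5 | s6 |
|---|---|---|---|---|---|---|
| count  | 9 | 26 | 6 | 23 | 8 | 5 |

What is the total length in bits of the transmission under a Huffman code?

Build the Huffman tree bottom-up:
combine s6(5), s3(6) → 11
combine s5(8), s1(9) → 17
combine 11, 17 → 28
combine s4(23), s2(26) → 49
combine 28, 49 → 77
Total encoded bits = sum of merged weights = 11 + 17 + 28 + 49 + 77 = 182.

182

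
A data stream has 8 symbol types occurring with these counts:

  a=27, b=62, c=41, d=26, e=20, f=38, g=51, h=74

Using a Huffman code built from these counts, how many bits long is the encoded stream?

989

Build the Huffman tree bottom-up:
combine e(20), d(26) → 46
combine a(27), f(38) → 65
combine c(41), 46 → 87
combine g(51), b(62) → 113
combine 65, h(74) → 139
combine 87, 113 → 200
combine 139, 200 → 339
Total encoded bits = sum of merged weights = 46 + 65 + 87 + 113 + 139 + 200 + 339 = 989.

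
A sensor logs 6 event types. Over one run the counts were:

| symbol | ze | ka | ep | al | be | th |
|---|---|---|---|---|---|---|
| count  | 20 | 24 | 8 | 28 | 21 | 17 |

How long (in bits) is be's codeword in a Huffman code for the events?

3

Huffman merges, smallest pair first:
combine ep(8), th(17) → 25
combine ze(20), be(21) → 41
combine ka(24), 25 → 49
combine al(28), 41 → 69
combine 49, 69 → 118
be sits 3 levels below the root, so its codeword is 3 bits.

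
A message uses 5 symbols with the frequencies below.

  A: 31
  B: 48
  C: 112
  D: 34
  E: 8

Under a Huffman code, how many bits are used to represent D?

Build the tree from the bottom:
merge E(8) and A(31): 39
merge D(34) and 39: 73
merge B(48) and 73: 121
merge C(112) and 121: 233
D sits 3 levels below the root, so its codeword is 3 bits.

3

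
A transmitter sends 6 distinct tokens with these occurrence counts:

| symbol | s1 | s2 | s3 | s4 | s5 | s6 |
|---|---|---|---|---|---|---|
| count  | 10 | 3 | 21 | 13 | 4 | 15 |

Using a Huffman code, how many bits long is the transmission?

156

Merge the two smallest weights repeatedly:
merge s2(3) and s5(4): 7
merge 7 and s1(10): 17
merge s4(13) and s6(15): 28
merge 17 and s3(21): 38
merge 28 and 38: 66
The encoded length is the sum of every internal node's weight: 7 + 17 + 28 + 38 + 66 = 156 bits.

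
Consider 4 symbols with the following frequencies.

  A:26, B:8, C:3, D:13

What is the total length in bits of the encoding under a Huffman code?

85

Build the Huffman tree bottom-up:
merge C(3) and B(8): 11
merge 11 and D(13): 24
merge 24 and A(26): 50
Total encoded bits = sum of merged weights = 11 + 24 + 50 = 85.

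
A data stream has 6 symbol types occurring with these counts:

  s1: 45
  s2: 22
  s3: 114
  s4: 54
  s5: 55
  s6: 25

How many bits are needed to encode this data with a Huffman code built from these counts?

764

Merge the two smallest weights repeatedly:
merge s2(22) and s6(25): 47
merge s1(45) and 47: 92
merge s4(54) and s5(55): 109
merge 92 and 109: 201
merge s3(114) and 201: 315
Total encoded bits = sum of merged weights = 47 + 92 + 109 + 201 + 315 = 764.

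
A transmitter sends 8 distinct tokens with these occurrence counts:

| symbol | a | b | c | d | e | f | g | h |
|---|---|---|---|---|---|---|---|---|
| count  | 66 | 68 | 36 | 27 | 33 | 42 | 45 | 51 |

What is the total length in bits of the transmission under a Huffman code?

1096

Greedily combine the two least-frequent nodes:
d(27) + e(33) → 60
c(36) + f(42) → 78
g(45) + h(51) → 96
60 + a(66) → 126
b(68) + 78 → 146
96 + 126 → 222
146 + 222 → 368
Each symbol's bit-cost is frequency × depth; summing gives 1096 bits (equivalently 60 + 78 + 96 + 126 + 146 + 222 + 368).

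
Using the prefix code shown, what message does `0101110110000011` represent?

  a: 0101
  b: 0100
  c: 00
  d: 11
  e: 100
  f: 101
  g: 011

Read left to right; each codeword is recognised as soon as it completes (prefix code):
  0101→a | 11→d | 011→g | 00→c | 00→c | 011→g
Decoded message: adgccg

adgccg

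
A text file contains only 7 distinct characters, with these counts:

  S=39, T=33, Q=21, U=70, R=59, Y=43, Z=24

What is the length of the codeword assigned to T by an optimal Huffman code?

Huffman merges, smallest pair first:
combine Q(21), Z(24) → 45
combine T(33), S(39) → 72
combine Y(43), 45 → 88
combine R(59), U(70) → 129
combine 72, 88 → 160
combine 129, 160 → 289
T sits 3 levels below the root, so its codeword is 3 bits.

3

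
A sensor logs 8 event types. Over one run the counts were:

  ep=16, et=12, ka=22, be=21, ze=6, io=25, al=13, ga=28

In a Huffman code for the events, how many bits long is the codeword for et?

Huffman merges, smallest pair first:
merge ze(6) and et(12): 18
merge al(13) and ep(16): 29
merge 18 and be(21): 39
merge ka(22) and io(25): 47
merge ga(28) and 29: 57
merge 39 and 47: 86
merge 57 and 86: 143
et's leaf is at depth 4, giving a 4-bit codeword.

4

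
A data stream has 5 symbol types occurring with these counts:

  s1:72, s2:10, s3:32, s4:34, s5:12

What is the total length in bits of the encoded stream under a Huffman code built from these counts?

Greedily combine the two least-frequent nodes:
s2(10) + s5(12) → 22
22 + s3(32) → 54
s4(34) + 54 → 88
s1(72) + 88 → 160
Total encoded bits = sum of merged weights = 22 + 54 + 88 + 160 = 324.

324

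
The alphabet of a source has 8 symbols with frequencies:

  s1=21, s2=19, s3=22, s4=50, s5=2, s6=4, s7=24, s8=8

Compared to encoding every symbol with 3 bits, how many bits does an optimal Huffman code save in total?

Fixed-length: 3 bits × 150 symbols = 450 bits.
Huffman merges:
s5(2) + s6(4) → 6
6 + s8(8) → 14
14 + s2(19) → 33
s1(21) + s3(22) → 43
s7(24) + 33 → 57
43 + s4(50) → 93
57 + 93 → 150
Huffman total = 6 + 14 + 33 + 43 + 57 + 93 + 150 = 396 bits.
Saving = 450 − 396 = 54 bits.

54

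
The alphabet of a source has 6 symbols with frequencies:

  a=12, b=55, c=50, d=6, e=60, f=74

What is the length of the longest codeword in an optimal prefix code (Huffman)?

Merge the two lowest-weight nodes at each step:
combine d(6), a(12) → 18
combine 18, c(50) → 68
combine b(55), e(60) → 115
combine 68, f(74) → 142
combine 115, 142 → 257
The rarest symbols sit at the bottom; the longest codeword is 4 bits.

4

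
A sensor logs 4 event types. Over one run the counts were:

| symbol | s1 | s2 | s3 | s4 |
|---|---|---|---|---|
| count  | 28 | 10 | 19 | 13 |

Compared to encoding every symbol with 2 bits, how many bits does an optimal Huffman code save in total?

Fixed-length: 2 bits × 70 symbols = 140 bits.
Huffman merges:
s2(10) + s4(13) → 23
s3(19) + 23 → 42
s1(28) + 42 → 70
Huffman total = 23 + 42 + 70 = 135 bits.
Saving = 140 − 135 = 5 bits.

5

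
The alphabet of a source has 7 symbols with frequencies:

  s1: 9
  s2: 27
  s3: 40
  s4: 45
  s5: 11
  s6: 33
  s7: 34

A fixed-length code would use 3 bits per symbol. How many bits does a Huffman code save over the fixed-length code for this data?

65

Fixed-length: 3 bits × 199 symbols = 597 bits.
Huffman merges:
s1(9) + s5(11) → 20
20 + s2(27) → 47
s6(33) + s7(34) → 67
s3(40) + s4(45) → 85
47 + 67 → 114
85 + 114 → 199
Huffman total = 20 + 47 + 67 + 85 + 114 + 199 = 532 bits.
Saving = 597 − 532 = 65 bits.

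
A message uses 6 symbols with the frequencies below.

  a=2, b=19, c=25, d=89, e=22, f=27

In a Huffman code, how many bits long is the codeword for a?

4

Repeatedly merge the two smallest:
a(2) + b(19) → 21
21 + e(22) → 43
c(25) + f(27) → 52
43 + 52 → 95
d(89) + 95 → 184
a sits 4 levels below the root, so its codeword is 4 bits.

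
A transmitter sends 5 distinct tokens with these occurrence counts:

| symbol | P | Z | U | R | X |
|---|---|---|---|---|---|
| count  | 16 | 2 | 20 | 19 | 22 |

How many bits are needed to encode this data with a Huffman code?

Greedily combine the two least-frequent nodes:
combine Z(2), P(16) → 18
combine 18, R(19) → 37
combine U(20), X(22) → 42
combine 37, 42 → 79
Total encoded bits = sum of merged weights = 18 + 37 + 42 + 79 = 176.

176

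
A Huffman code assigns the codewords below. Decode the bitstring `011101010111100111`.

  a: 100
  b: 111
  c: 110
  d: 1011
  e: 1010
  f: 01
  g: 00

Read left to right; each codeword is recognised as soon as it completes (prefix code):
  01→f | 110→c | 1010→e | 111→b | 100→a | 111→b
Decoded message: fcebab

fcebab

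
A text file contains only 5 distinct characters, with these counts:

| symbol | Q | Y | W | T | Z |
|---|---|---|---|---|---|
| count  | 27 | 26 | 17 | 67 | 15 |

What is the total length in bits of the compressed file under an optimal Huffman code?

Greedily combine the two least-frequent nodes:
combine Z(15), W(17) → 32
combine Y(26), Q(27) → 53
combine 32, 53 → 85
combine T(67), 85 → 152
The encoded length is the sum of every internal node's weight: 32 + 53 + 85 + 152 = 322 bits.

322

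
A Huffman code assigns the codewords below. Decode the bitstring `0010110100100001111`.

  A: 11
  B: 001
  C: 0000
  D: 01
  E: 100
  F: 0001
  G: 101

BDGBCAA

Read left to right; each codeword is recognised as soon as it completes (prefix code):
  001→B | 01→D | 101→G | 001→B | 0000→C | 11→A | 11→A
Decoded message: BDGBCAA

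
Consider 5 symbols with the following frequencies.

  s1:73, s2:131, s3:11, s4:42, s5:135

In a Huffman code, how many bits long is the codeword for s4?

4

Repeatedly merge the two smallest:
combine s3(11), s4(42) → 53
combine 53, s1(73) → 126
combine 126, s2(131) → 257
combine s5(135), 257 → 392
s4's leaf is at depth 4, giving a 4-bit codeword.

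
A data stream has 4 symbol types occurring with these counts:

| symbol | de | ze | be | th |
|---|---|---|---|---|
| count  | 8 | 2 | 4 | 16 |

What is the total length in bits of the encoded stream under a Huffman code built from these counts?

50

Merge the two smallest weights repeatedly:
combine ze(2), be(4) → 6
combine 6, de(8) → 14
combine 14, th(16) → 30
Total encoded bits = sum of merged weights = 6 + 14 + 30 = 50.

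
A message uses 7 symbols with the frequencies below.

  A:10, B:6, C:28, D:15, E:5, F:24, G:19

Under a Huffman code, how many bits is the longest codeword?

Merge the two lowest-weight nodes at each step:
merge E(5) and B(6): 11
merge A(10) and 11: 21
merge D(15) and G(19): 34
merge 21 and F(24): 45
merge C(28) and 34: 62
merge 45 and 62: 107
The rarest symbols sit at the bottom; the longest codeword is 4 bits.

4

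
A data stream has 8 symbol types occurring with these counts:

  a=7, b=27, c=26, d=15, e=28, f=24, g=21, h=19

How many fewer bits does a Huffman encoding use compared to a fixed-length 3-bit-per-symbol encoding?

Fixed-length: 3 bits × 167 symbols = 501 bits.
Huffman merges:
merge a(7) and d(15): 22
merge h(19) and g(21): 40
merge 22 and f(24): 46
merge c(26) and b(27): 53
merge e(28) and 40: 68
merge 46 and 53: 99
merge 68 and 99: 167
Huffman total = 22 + 40 + 46 + 53 + 68 + 99 + 167 = 495 bits.
Saving = 501 − 495 = 6 bits.

6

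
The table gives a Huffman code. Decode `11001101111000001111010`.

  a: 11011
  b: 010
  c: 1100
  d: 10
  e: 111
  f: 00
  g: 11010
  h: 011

cacfhg

Read left to right; each codeword is recognised as soon as it completes (prefix code):
  1100→c | 11011→a | 1100→c | 00→f | 011→h | 11010→g
Decoded message: cacfhg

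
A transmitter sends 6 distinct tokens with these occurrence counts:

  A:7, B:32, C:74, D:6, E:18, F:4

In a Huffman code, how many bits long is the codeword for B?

2

Repeatedly merge the two smallest:
combine F(4), D(6) → 10
combine A(7), 10 → 17
combine 17, E(18) → 35
combine B(32), 35 → 67
combine 67, C(74) → 141
B sits 2 levels below the root, so its codeword is 2 bits.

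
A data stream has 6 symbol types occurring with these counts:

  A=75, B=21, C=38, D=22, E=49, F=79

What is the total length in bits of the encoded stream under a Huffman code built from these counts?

692

Build the Huffman tree bottom-up:
merge B(21) and D(22): 43
merge C(38) and 43: 81
merge E(49) and A(75): 124
merge F(79) and 81: 160
merge 124 and 160: 284
Total encoded bits = sum of merged weights = 43 + 81 + 124 + 160 + 284 = 692.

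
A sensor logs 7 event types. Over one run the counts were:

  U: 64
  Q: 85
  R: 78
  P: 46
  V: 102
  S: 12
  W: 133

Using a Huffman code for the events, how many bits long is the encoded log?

Merge the two smallest weights repeatedly:
S(12) + P(46) → 58
58 + U(64) → 122
R(78) + Q(85) → 163
V(102) + 122 → 224
W(133) + 163 → 296
224 + 296 → 520
Each symbol's bit-cost is frequency × depth; summing gives 1383 bits (equivalently 58 + 122 + 163 + 224 + 296 + 520).

1383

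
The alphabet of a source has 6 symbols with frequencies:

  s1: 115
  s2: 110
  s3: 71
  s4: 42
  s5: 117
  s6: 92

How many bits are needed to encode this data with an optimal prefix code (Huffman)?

Greedily combine the two least-frequent nodes:
merge s4(42) and s3(71): 113
merge s6(92) and s2(110): 202
merge 113 and s1(115): 228
merge s5(117) and 202: 319
merge 228 and 319: 547
Each symbol's bit-cost is frequency × depth; summing gives 1409 bits (equivalently 113 + 202 + 228 + 319 + 547).

1409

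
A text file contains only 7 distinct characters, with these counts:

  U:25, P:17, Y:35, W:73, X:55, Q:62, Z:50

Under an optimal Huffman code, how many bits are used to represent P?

4

Build the tree from the bottom:
P(17) + U(25) → 42
Y(35) + 42 → 77
Z(50) + X(55) → 105
Q(62) + W(73) → 135
77 + 105 → 182
135 + 182 → 317
P sits 4 levels below the root, so its codeword is 4 bits.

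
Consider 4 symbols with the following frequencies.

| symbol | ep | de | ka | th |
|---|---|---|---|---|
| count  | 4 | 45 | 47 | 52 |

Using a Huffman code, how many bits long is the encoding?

293

Merge the two smallest weights repeatedly:
combine ep(4), de(45) → 49
combine ka(47), 49 → 96
combine th(52), 96 → 148
Total encoded bits = sum of merged weights = 49 + 96 + 148 = 293.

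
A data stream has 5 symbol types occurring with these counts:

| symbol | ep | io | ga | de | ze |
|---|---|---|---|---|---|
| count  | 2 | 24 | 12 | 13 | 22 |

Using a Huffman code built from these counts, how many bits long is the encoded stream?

Build the Huffman tree bottom-up:
ep(2) + ga(12) → 14
de(13) + 14 → 27
ze(22) + io(24) → 46
27 + 46 → 73
Total encoded bits = sum of merged weights = 14 + 27 + 46 + 73 = 160.

160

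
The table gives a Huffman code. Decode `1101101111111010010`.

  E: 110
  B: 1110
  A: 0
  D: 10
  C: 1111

EECBDAD

Read left to right; each codeword is recognised as soon as it completes (prefix code):
  110→E | 110→E | 1111→C | 1110→B | 10→D | 0→A | 10→D
Decoded message: EECBDAD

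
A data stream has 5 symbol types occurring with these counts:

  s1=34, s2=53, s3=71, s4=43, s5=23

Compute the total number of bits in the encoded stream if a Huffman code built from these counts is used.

Greedily combine the two least-frequent nodes:
merge s5(23) and s1(34): 57
merge s4(43) and s2(53): 96
merge 57 and s3(71): 128
merge 96 and 128: 224
Total encoded bits = sum of merged weights = 57 + 96 + 128 + 224 = 505.

505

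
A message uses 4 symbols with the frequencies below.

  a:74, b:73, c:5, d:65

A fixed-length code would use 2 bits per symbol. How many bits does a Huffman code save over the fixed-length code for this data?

Fixed-length: 2 bits × 217 symbols = 434 bits.
Huffman merges:
merge c(5) and d(65): 70
merge 70 and b(73): 143
merge a(74) and 143: 217
Huffman total = 70 + 143 + 217 = 430 bits.
Saving = 434 − 430 = 4 bits.

4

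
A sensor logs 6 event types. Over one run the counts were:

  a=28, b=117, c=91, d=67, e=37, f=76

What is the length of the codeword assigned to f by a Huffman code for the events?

2

Repeatedly merge the two smallest:
merge a(28) and e(37): 65
merge 65 and d(67): 132
merge f(76) and c(91): 167
merge b(117) and 132: 249
merge 167 and 249: 416
The subtree containing f is merged 2 times, so code length = 2.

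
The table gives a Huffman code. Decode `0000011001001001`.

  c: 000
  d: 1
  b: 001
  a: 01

cbdbbb

Read left to right; each codeword is recognised as soon as it completes (prefix code):
  000→c | 001→b | 1→d | 001→b | 001→b | 001→b
Decoded message: cbdbbb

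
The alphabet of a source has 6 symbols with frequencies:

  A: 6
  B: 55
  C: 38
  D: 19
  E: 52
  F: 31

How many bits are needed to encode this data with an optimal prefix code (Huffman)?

483

Merge the two smallest weights repeatedly:
A(6) + D(19) → 25
25 + F(31) → 56
C(38) + E(52) → 90
B(55) + 56 → 111
90 + 111 → 201
Total encoded bits = sum of merged weights = 25 + 56 + 90 + 111 + 201 = 483.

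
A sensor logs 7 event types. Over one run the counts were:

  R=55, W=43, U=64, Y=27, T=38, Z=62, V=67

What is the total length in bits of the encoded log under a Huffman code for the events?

1001

Merge the two smallest weights repeatedly:
combine Y(27), T(38) → 65
combine W(43), R(55) → 98
combine Z(62), U(64) → 126
combine 65, V(67) → 132
combine 98, 126 → 224
combine 132, 224 → 356
The encoded length is the sum of every internal node's weight: 65 + 98 + 126 + 132 + 224 + 356 = 1001 bits.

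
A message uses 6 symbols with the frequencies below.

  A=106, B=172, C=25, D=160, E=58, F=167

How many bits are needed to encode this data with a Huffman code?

1648

Build the Huffman tree bottom-up:
merge C(25) and E(58): 83
merge 83 and A(106): 189
merge D(160) and F(167): 327
merge B(172) and 189: 361
merge 327 and 361: 688
Total encoded bits = sum of merged weights = 83 + 189 + 327 + 361 + 688 = 1648.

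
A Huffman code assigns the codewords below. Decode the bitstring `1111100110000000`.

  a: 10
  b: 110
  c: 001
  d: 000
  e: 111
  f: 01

ebfadd

Read left to right; each codeword is recognised as soon as it completes (prefix code):
  111→e | 110→b | 01→f | 10→a | 000→d | 000→d
Decoded message: ebfadd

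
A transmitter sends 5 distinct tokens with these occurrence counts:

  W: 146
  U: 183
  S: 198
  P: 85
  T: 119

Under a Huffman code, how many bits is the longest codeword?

3

Merge the two lowest-weight nodes at each step:
combine P(85), T(119) → 204
combine W(146), U(183) → 329
combine S(198), 204 → 402
combine 329, 402 → 731
The first pair merged (P, T) ends up deepest, at depth 3.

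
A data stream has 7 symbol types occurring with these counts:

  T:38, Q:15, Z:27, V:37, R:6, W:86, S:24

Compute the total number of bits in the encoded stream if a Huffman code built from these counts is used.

593

Merge the two smallest weights repeatedly:
R(6) + Q(15) → 21
21 + S(24) → 45
Z(27) + V(37) → 64
T(38) + 45 → 83
64 + 83 → 147
W(86) + 147 → 233
The encoded length is the sum of every internal node's weight: 21 + 45 + 64 + 83 + 147 + 233 = 593 bits.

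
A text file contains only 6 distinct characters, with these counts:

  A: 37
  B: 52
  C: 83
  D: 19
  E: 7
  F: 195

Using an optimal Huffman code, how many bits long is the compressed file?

Build the Huffman tree bottom-up:
merge E(7) and D(19): 26
merge 26 and A(37): 63
merge B(52) and 63: 115
merge C(83) and 115: 198
merge F(195) and 198: 393
The encoded length is the sum of every internal node's weight: 26 + 63 + 115 + 198 + 393 = 795 bits.

795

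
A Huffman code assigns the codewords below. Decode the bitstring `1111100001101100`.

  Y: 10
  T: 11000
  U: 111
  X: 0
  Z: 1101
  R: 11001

UTXZYX

Read left to right; each codeword is recognised as soon as it completes (prefix code):
  111→U | 11000→T | 0→X | 1101→Z | 10→Y | 0→X
Decoded message: UTXZYX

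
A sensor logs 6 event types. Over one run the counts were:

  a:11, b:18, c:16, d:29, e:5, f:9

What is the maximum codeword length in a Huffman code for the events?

Merge the two lowest-weight nodes at each step:
merge e(5) and f(9): 14
merge a(11) and 14: 25
merge c(16) and b(18): 34
merge 25 and d(29): 54
merge 34 and 54: 88
Maximum depth reached is 4.

4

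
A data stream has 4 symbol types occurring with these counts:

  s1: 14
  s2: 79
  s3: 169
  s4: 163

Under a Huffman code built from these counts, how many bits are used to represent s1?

Huffman merges, smallest pair first:
s1(14) + s2(79) → 93
93 + s4(163) → 256
s3(169) + 256 → 425
s1 sits 3 levels below the root, so its codeword is 3 bits.

3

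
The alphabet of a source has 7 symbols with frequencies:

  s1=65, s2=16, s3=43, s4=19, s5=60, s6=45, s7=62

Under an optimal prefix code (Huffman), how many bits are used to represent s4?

Repeatedly merge the two smallest:
merge s2(16) and s4(19): 35
merge 35 and s3(43): 78
merge s6(45) and s5(60): 105
merge s7(62) and s1(65): 127
merge 78 and 105: 183
merge 127 and 183: 310
s4 sits 4 levels below the root, so its codeword is 4 bits.

4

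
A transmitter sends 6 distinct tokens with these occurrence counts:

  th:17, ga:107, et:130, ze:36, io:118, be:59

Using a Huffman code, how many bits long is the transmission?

1099

Build the Huffman tree bottom-up:
merge th(17) and ze(36): 53
merge 53 and be(59): 112
merge ga(107) and 112: 219
merge io(118) and et(130): 248
merge 219 and 248: 467
Each symbol's bit-cost is frequency × depth; summing gives 1099 bits (equivalently 53 + 112 + 219 + 248 + 467).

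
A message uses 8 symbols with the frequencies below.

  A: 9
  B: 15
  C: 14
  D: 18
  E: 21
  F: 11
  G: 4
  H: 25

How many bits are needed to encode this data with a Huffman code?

Greedily combine the two least-frequent nodes:
G(4) + A(9) → 13
F(11) + 13 → 24
C(14) + B(15) → 29
D(18) + E(21) → 39
24 + H(25) → 49
29 + 39 → 68
49 + 68 → 117
The encoded length is the sum of every internal node's weight: 13 + 24 + 29 + 39 + 49 + 68 + 117 = 339 bits.

339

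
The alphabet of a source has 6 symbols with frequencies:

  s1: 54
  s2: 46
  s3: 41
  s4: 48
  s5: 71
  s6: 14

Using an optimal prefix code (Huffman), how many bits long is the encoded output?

Greedily combine the two least-frequent nodes:
combine s6(14), s3(41) → 55
combine s2(46), s4(48) → 94
combine s1(54), 55 → 109
combine s5(71), 94 → 165
combine 109, 165 → 274
Total encoded bits = sum of merged weights = 55 + 94 + 109 + 165 + 274 = 697.

697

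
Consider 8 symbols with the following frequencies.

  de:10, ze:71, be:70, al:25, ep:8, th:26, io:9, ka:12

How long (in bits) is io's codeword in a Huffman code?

4

Huffman merges, smallest pair first:
combine ep(8), io(9) → 17
combine de(10), ka(12) → 22
combine 17, 22 → 39
combine al(25), th(26) → 51
combine 39, 51 → 90
combine be(70), ze(71) → 141
combine 90, 141 → 231
The subtree containing io is merged 4 times, so code length = 4.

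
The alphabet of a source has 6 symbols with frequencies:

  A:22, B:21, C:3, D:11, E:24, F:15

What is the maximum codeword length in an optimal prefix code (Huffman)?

4

Merge the two lowest-weight nodes at each step:
C(3) + D(11) → 14
14 + F(15) → 29
B(21) + A(22) → 43
E(24) + 29 → 53
43 + 53 → 96
The rarest symbols sit at the bottom; the longest codeword is 4 bits.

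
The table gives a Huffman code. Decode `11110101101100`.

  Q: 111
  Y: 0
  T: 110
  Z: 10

QZZTTY

Read left to right; each codeword is recognised as soon as it completes (prefix code):
  111→Q | 10→Z | 10→Z | 110→T | 110→T | 0→Y
Decoded message: QZZTTY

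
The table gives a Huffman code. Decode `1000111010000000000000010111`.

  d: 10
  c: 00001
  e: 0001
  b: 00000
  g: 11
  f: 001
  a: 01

dfgabbcag

Read left to right; each codeword is recognised as soon as it completes (prefix code):
  10→d | 001→f | 11→g | 01→a | 00000→b | 00000→b | 00001→c | 01→a | 11→g
Decoded message: dfgabbcag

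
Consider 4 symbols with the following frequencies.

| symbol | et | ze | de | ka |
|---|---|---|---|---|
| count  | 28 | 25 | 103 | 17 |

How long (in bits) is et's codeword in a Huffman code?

2

Build the tree from the bottom:
merge ka(17) and ze(25): 42
merge et(28) and 42: 70
merge 70 and de(103): 173
et's leaf is at depth 2, giving a 2-bit codeword.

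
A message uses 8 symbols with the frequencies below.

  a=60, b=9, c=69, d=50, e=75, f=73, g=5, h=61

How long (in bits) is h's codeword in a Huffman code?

3

Huffman merges, smallest pair first:
g(5) + b(9) → 14
14 + d(50) → 64
a(60) + h(61) → 121
64 + c(69) → 133
f(73) + e(75) → 148
121 + 133 → 254
148 + 254 → 402
h sits 3 levels below the root, so its codeword is 3 bits.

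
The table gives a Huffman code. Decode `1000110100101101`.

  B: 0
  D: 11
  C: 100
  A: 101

CBDBCAA

Read left to right; each codeword is recognised as soon as it completes (prefix code):
  100→C | 0→B | 11→D | 0→B | 100→C | 101→A | 101→A
Decoded message: CBDBCAA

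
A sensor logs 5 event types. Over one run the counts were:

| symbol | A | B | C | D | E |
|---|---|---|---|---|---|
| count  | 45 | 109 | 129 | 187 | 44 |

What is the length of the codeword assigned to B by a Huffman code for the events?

Build the tree from the bottom:
E(44) + A(45) → 89
89 + B(109) → 198
C(129) + D(187) → 316
198 + 316 → 514
The subtree containing B is merged 2 times, so code length = 2.

2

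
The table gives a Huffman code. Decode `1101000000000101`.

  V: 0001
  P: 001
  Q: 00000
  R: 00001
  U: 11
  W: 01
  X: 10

Read left to right; each codeword is recognised as soon as it completes (prefix code):
  11→U | 01→W | 00000→Q | 00001→R | 01→W
Decoded message: UWQRW

UWQRW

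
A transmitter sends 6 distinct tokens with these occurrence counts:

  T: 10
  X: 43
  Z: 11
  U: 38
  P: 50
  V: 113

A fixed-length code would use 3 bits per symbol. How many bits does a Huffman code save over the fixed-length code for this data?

205

Fixed-length: 3 bits × 265 symbols = 795 bits.
Huffman merges:
T(10) + Z(11) → 21
21 + U(38) → 59
X(43) + P(50) → 93
59 + 93 → 152
V(113) + 152 → 265
Huffman total = 21 + 59 + 93 + 152 + 265 = 590 bits.
Saving = 795 − 590 = 205 bits.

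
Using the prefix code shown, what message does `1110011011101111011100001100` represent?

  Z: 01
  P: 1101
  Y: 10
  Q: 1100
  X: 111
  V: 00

XVPPXZQVQ

Read left to right; each codeword is recognised as soon as it completes (prefix code):
  111→X | 00→V | 1101→P | 1101→P | 111→X | 01→Z | 1100→Q | 00→V | 1100→Q
Decoded message: XVPPXZQVQ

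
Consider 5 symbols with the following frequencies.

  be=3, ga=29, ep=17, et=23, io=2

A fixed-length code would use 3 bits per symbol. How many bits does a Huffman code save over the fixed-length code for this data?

Fixed-length: 3 bits × 74 symbols = 222 bits.
Huffman merges:
merge io(2) and be(3): 5
merge 5 and ep(17): 22
merge 22 and et(23): 45
merge ga(29) and 45: 74
Huffman total = 5 + 22 + 45 + 74 = 146 bits.
Saving = 222 − 146 = 76 bits.

76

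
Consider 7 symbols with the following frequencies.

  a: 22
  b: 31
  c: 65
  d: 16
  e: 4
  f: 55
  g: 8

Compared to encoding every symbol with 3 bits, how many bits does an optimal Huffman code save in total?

Fixed-length: 3 bits × 201 symbols = 603 bits.
Huffman merges:
e(4) + g(8) → 12
12 + d(16) → 28
a(22) + 28 → 50
b(31) + 50 → 81
f(55) + c(65) → 120
81 + 120 → 201
Huffman total = 12 + 28 + 50 + 81 + 120 + 201 = 492 bits.
Saving = 603 − 492 = 111 bits.

111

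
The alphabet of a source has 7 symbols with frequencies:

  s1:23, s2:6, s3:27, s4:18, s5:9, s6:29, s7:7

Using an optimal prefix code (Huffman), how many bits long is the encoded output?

313

Build the Huffman tree bottom-up:
combine s2(6), s7(7) → 13
combine s5(9), 13 → 22
combine s4(18), 22 → 40
combine s1(23), s3(27) → 50
combine s6(29), 40 → 69
combine 50, 69 → 119
Each symbol's bit-cost is frequency × depth; summing gives 313 bits (equivalently 13 + 22 + 40 + 50 + 69 + 119).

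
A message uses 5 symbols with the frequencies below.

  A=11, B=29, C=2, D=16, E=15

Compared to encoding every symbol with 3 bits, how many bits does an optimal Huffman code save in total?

61

Fixed-length: 3 bits × 73 symbols = 219 bits.
Huffman merges:
merge C(2) and A(11): 13
merge 13 and E(15): 28
merge D(16) and 28: 44
merge B(29) and 44: 73
Huffman total = 13 + 28 + 44 + 73 = 158 bits.
Saving = 219 − 158 = 61 bits.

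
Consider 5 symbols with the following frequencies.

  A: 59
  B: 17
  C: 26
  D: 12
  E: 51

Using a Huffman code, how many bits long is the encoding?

355

Build the Huffman tree bottom-up:
merge D(12) and B(17): 29
merge C(26) and 29: 55
merge E(51) and 55: 106
merge A(59) and 106: 165
The encoded length is the sum of every internal node's weight: 29 + 55 + 106 + 165 = 355 bits.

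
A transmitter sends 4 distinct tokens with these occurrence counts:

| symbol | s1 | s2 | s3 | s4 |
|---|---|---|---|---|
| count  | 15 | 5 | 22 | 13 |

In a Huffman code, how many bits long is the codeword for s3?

Huffman merges, smallest pair first:
combine s2(5), s4(13) → 18
combine s1(15), 18 → 33
combine s3(22), 33 → 55
s3 is merged only at the final step, so code length = 1.

1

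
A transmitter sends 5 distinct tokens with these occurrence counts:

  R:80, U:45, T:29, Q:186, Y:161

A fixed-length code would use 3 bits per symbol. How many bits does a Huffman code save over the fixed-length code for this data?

459

Fixed-length: 3 bits × 501 symbols = 1503 bits.
Huffman merges:
T(29) + U(45) → 74
74 + R(80) → 154
154 + Y(161) → 315
Q(186) + 315 → 501
Huffman total = 74 + 154 + 315 + 501 = 1044 bits.
Saving = 1503 − 1044 = 459 bits.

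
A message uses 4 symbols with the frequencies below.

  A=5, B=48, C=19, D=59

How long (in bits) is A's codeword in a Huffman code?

Huffman merges, smallest pair first:
merge A(5) and C(19): 24
merge 24 and B(48): 72
merge D(59) and 72: 131
A's leaf is at depth 3, giving a 3-bit codeword.

3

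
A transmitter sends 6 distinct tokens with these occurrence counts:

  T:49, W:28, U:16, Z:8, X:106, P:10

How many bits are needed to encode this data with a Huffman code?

Merge the two smallest weights repeatedly:
merge Z(8) and P(10): 18
merge U(16) and 18: 34
merge W(28) and 34: 62
merge T(49) and 62: 111
merge X(106) and 111: 217
Total encoded bits = sum of merged weights = 18 + 34 + 62 + 111 + 217 = 442.

442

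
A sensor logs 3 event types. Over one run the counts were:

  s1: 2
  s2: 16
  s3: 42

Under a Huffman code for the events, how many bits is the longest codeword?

Merge the two lowest-weight nodes at each step:
combine s1(2), s2(16) → 18
combine 18, s3(42) → 60
The first pair merged (s1, s2) ends up deepest, at depth 2.

2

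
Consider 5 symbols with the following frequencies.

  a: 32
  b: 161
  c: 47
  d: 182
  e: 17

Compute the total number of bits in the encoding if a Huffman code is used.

Merge the two smallest weights repeatedly:
combine e(17), a(32) → 49
combine c(47), 49 → 96
combine 96, b(161) → 257
combine d(182), 257 → 439
Each symbol's bit-cost is frequency × depth; summing gives 841 bits (equivalently 49 + 96 + 257 + 439).

841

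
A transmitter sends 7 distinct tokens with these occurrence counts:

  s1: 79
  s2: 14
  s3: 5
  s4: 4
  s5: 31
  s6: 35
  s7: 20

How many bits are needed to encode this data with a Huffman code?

Merge the two smallest weights repeatedly:
s4(4) + s3(5) → 9
9 + s2(14) → 23
s7(20) + 23 → 43
s5(31) + s6(35) → 66
43 + 66 → 109
s1(79) + 109 → 188
The encoded length is the sum of every internal node's weight: 9 + 23 + 43 + 66 + 109 + 188 = 438 bits.

438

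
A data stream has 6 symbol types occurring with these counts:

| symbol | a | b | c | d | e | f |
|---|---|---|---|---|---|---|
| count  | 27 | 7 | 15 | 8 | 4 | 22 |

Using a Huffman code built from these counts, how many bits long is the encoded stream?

196

Merge the two smallest weights repeatedly:
e(4) + b(7) → 11
d(8) + 11 → 19
c(15) + 19 → 34
f(22) + a(27) → 49
34 + 49 → 83
The encoded length is the sum of every internal node's weight: 11 + 19 + 34 + 49 + 83 = 196 bits.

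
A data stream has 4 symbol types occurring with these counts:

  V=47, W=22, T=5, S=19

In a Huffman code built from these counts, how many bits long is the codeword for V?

Build the tree from the bottom:
combine T(5), S(19) → 24
combine W(22), 24 → 46
combine 46, V(47) → 93
V sits one level below the root: a 1-bit codeword.

1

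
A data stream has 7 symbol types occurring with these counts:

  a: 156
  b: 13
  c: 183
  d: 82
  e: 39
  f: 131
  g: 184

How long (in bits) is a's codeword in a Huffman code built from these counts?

2

Huffman merges, smallest pair first:
combine b(13), e(39) → 52
combine 52, d(82) → 134
combine f(131), 134 → 265
combine a(156), c(183) → 339
combine g(184), 265 → 449
combine 339, 449 → 788
a's leaf is at depth 2, giving a 2-bit codeword.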